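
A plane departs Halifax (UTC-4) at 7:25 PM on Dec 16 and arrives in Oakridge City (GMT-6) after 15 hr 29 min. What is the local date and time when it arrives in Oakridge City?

Oakridge City is 2:00 behind Halifax.
After 15 hours and 29 minutes it is 10:54 AM (Dec 17) in Halifax.
Shift by the zone difference: 10:54 AM − 2:00 = 8:54 AM on Dec 17 in Oakridge City.

8:54 AM on Dec 17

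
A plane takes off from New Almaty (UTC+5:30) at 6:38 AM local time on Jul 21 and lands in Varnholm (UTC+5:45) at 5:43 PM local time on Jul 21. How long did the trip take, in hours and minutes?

10 hours 50 minutes

Departure in UTC: 6:38 AM − 5:30 = 1:08 AM on Jul 21.
Arrival in UTC: 5:43 PM − 5:45 = 11:58 AM on Jul 21.
Elapsed = 11:58 AM − 1:08 AM = 10 hours 50 minutes.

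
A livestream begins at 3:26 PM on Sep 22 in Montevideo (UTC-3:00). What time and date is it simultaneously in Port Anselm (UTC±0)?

In UTC: 3:26 PM + 3:00 = 6:26 PM on Sep 22.
Port Anselm is UTC+0, so it is 6:26 PM on Sep 22.

6:26 PM on Sep 22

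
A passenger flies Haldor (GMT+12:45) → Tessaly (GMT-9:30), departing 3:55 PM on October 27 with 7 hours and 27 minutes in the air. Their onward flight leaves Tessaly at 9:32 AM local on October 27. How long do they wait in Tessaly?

8 hours 25 minutes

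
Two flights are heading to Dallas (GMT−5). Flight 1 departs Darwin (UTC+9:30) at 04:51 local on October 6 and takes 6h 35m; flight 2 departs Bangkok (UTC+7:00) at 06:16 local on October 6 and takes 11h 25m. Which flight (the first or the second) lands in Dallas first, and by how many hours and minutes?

Flight 1 in UTC: 04:51 − 9:30 = 19:21 on Oct 5.
+6 hours and 35 minutes → arrive 01:56 UTC on Oct 6.
Flight 2 in UTC: 06:16 − 7:00 = 23:16 on Oct 5.
+11 hours 25 minutes → arrive 10:41 UTC on Oct 6.
Flight 1 lands earlier by 8 hours 45 minutes.

the first, by 8 hours 45 minutes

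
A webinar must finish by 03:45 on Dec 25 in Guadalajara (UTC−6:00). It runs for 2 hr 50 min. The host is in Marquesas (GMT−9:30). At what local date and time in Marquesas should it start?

Target end time in UTC: 03:45 + 6:00 = 09:45 on Dec 25.
Subtract 2 hours 50 minutes → start 06:55 UTC on Dec 25.
Marquesas is UTC−9:30: 06:55 − 9:30 = 21:25 on Dec 24.

21:25 on Dec 24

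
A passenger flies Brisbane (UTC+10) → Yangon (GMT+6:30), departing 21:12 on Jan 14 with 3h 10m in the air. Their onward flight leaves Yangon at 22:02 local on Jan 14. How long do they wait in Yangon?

1 hour 10 minutes

Convert departure to UTC: 21:12 − 10:00 = 11:12 UTC on Jan 14.
Add 3 hours 10 minutes flight time → 14:22 UTC.
Yangon is UTC+6:30, so local arrival = 14:22 + 6:30 = 20:52 on Jan 14.
Layover = 22:02 − 20:52 = 1 hour 10 minutes.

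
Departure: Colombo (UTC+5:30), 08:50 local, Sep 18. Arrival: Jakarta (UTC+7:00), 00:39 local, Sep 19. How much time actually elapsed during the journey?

Departure in UTC: 08:50 − 5:30 = 03:20 on Sep 18.
Arrival in UTC: 00:39 − 7:00 = 17:39 on Sep 18.
Elapsed = 17:39 − 03:20 = 14 hours 19 minutes.

14 hours 19 minutes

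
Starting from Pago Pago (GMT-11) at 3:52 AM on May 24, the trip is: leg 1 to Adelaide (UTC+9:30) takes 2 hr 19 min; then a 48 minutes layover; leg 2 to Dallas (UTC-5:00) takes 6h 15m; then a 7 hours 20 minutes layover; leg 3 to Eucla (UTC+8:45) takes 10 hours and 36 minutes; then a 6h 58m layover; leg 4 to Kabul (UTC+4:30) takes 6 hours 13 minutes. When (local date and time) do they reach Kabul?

11:51 AM on May 26

Convert departure to UTC: 3:52 AM + 11:00 = 2:52 PM UTC on May 24.
Add 2 hours 19 minutes leg 1 → 5:11 PM UTC.
Add 48 minutes layover in Adelaide → 5:59 PM UTC.
Add 6 hours and 15 minutes leg 2 → 12:14 AM UTC (May 25).
Add 7 hours and 20 minutes layover in Dallas → 7:34 AM UTC.
Add 10 hours 36 minutes leg 3 → 6:10 PM UTC.
Add 6 hours and 58 minutes layover in Eucla → 1:08 AM UTC (May 26).
Add 6 hours 13 minutes leg 4 → 7:21 AM UTC.
Kabul is UTC+4:30, so local arrival = 7:21 AM + 4:30 = 11:51 AM on May 26.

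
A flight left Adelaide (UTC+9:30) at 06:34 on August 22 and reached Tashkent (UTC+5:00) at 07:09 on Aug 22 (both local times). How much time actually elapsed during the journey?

5 hours 5 minutes

Departure in UTC: 06:34 − 9:30 = 21:04 on Aug 21.
Arrival in UTC: 07:09 − 5:00 = 02:09 on Aug 22.
Elapsed = 02:09 − 21:04 (+1 day) = 5 hours 5 minutes.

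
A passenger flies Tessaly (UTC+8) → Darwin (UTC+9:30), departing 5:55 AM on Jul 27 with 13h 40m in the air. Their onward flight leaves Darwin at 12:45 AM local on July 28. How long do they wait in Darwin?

3 hours 40 minutes

Convert departure to UTC: 5:55 AM − 8:00 = 9:55 PM UTC on Jul 26.
Add 13 hours 40 minutes flight time → 11:35 AM UTC (Jul 27).
Darwin is UTC+9:30, so local arrival = 11:35 AM + 9:30 = 9:05 PM on Jul 27.
Layover = 12:45 AM − 9:05 PM (+1 day) = 3 hours 40 minutes.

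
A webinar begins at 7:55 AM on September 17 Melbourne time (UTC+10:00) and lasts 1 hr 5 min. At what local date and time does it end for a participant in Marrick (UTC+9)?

8:00 AM on Sep 17

Marrick is 1:00 behind Melbourne.
After 1 hour 5 minutes it is 9:00 AM in Melbourne.
Shift by the zone difference: 9:00 AM − 1:00 = 8:00 AM on Sep 17 in Marrick.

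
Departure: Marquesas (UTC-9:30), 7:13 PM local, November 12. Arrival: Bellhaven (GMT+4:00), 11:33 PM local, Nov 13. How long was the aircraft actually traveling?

Departure in UTC: 7:13 PM + 9:30 = 4:43 AM on Nov 13.
Arrival in UTC: 11:33 PM − 4:00 = 7:33 PM on Nov 13.
Elapsed = 7:33 PM − 4:43 AM = 14 hours 50 minutes.

14 hours 50 minutes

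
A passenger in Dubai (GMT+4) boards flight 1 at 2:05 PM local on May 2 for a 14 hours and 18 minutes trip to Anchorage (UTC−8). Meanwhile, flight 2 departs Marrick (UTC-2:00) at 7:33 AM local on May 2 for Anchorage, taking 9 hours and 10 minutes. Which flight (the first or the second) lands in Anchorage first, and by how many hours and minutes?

the second, by 5 hours 40 minutes

Flight 1 in UTC: 2:05 PM − 4:00 = 10:05 AM on May 2.
+14 hours and 18 minutes → arrive 12:23 AM UTC on May 3.
Flight 2 in UTC: 7:33 AM + 2:00 = 9:33 AM on May 2.
+9 hours 10 minutes → arrive 6:43 PM UTC on May 2.
Flight 2 lands earlier by 5 hours 40 minutes.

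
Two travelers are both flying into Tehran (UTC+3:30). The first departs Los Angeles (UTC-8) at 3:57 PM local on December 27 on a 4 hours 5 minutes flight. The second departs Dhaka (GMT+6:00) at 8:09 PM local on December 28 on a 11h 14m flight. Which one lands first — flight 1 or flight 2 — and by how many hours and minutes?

the first, by 21 hours 21 minutes

Flight 1 in UTC: 3:57 PM + 8:00 = 11:57 PM on Dec 27.
+4 hours and 5 minutes → arrive 4:02 AM UTC on Dec 28.
Flight 2 in UTC: 8:09 PM − 6:00 = 2:09 PM on Dec 28.
+11 hours 14 minutes → arrive 1:23 AM UTC on Dec 29.
Flight 1 lands earlier by 21 hours 21 minutes.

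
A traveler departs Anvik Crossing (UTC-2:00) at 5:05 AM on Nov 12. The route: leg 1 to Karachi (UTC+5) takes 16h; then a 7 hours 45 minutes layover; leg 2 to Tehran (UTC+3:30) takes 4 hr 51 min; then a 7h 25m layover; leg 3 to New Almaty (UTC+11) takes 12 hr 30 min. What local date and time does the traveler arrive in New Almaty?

6:36 PM on November 14

Convert departure to UTC: 5:05 AM + 2:00 = 7:05 AM UTC on Nov 12.
Add 16 hours leg 1 → 11:05 PM UTC.
Add 7 hours and 45 minutes layover in Karachi → 6:50 AM UTC (Nov 13).
Add 4 hours and 51 minutes leg 2 → 11:41 AM UTC.
Add 7 hours and 25 minutes layover in Tehran → 7:06 PM UTC.
Add 12 hours 30 minutes leg 3 → 7:36 AM UTC (Nov 14).
New Almaty is UTC+11:00, so local arrival = 7:36 AM + 11:00 = 6:36 PM on Nov 14.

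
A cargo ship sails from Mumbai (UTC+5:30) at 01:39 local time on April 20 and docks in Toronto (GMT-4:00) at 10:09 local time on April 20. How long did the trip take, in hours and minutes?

Toronto is 9:30 behind Mumbai.
Clock-face elapsed time (ignoring zones) is 8 hours 30 minutes.
Actual elapsed = 8 hours 30 minutes + 9:30 = 18 hours.

18 hours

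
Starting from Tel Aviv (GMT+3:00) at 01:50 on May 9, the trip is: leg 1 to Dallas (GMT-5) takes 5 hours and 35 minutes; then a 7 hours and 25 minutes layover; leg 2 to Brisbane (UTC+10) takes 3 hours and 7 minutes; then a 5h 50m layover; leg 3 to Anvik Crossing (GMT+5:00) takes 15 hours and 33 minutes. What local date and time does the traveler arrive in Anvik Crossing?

17:20 on May 10

Convert departure to UTC: 01:50 − 3:00 = 22:50 UTC on May 8.
Add 5 hours 35 minutes leg 1 → 04:25 UTC (May 9).
Add 7 hours and 25 minutes layover in Dallas → 11:50 UTC.
Add 3 hours 7 minutes leg 2 → 14:57 UTC.
Add 5 hours and 50 minutes layover in Brisbane → 20:47 UTC.
Add 15 hours and 33 minutes leg 3 → 12:20 UTC (May 10).
Anvik Crossing is UTC+5:00, so local arrival = 12:20 + 5:00 = 17:20 on May 10.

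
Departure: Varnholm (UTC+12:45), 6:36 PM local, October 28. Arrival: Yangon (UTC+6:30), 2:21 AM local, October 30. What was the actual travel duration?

Departure in UTC: 6:36 PM − 12:45 = 5:51 AM on Oct 28.
Arrival in UTC: 2:21 AM − 6:30 = 7:51 PM on Oct 29.
Elapsed = 7:51 PM − 5:51 AM (+1 day) = 38 hours.

38 hours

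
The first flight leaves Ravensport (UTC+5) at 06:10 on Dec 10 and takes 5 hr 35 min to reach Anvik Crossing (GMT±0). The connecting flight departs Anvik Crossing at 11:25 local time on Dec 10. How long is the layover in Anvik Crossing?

4 hours 40 minutes

Convert departure to UTC: 06:10 − 5:00 = 01:10 UTC on Dec 10.
Add 5 hours 35 minutes flight time → 06:45 UTC.
Anvik Crossing is UTC+0, so local arrival is the same: 06:45 on Dec 10.
Layover = 11:25 − 06:45 = 4 hours 40 minutes.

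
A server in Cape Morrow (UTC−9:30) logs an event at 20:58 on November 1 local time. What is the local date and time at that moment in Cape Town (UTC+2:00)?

08:28 on November 2

In UTC: 20:58 + 9:30 = 06:28 on Nov 2.
Cape Town is UTC+2:00: 06:28 + 2:00 = 08:28 on Nov 2.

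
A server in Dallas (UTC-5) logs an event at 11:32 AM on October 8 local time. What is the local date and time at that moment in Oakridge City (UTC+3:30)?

Oakridge City is 8:30 ahead of Dallas.
Shift by the zone difference: 11:32 AM + 8:30 = 8:02 PM on Oct 8 in Oakridge City.

8:02 PM on Oct 8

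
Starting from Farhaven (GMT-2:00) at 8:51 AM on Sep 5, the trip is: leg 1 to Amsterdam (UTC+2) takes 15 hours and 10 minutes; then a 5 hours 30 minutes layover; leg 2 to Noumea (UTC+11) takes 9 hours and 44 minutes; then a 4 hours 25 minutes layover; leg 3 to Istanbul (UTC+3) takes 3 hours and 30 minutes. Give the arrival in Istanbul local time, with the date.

4:10 AM on September 7

Convert departure to UTC: 8:51 AM + 2:00 = 10:51 AM UTC on Sep 5.
Add 15 hours and 10 minutes leg 1 → 2:01 AM UTC (Sep 6).
Add 5 hours 30 minutes layover in Amsterdam → 7:31 AM UTC.
Add 9 hours and 44 minutes leg 2 → 5:15 PM UTC.
Add 4 hours 25 minutes layover in Noumea → 9:40 PM UTC.
Add 3 hours and 30 minutes leg 3 → 1:10 AM UTC (Sep 7).
Istanbul is UTC+3:00, so local arrival = 1:10 AM + 3:00 = 4:10 AM on Sep 7.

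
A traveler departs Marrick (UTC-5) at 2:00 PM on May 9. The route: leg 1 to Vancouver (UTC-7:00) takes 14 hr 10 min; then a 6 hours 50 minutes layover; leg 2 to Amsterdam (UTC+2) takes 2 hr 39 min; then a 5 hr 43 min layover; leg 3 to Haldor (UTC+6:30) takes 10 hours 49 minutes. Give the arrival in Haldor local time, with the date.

Convert departure to UTC: 2:00 PM + 5:00 = 7:00 PM UTC on May 9.
Add 14 hours 10 minutes leg 1 → 9:10 AM UTC (May 10).
Add 6 hours 50 minutes layover in Vancouver → 4:00 PM UTC.
Add 2 hours 39 minutes leg 2 → 6:39 PM UTC.
Add 5 hours and 43 minutes layover in Amsterdam → 12:22 AM UTC (May 11).
Add 10 hours and 49 minutes leg 3 → 11:11 AM UTC.
Haldor is UTC+6:30, so local arrival = 11:11 AM + 6:30 = 5:41 PM on May 11.

5:41 PM on May 11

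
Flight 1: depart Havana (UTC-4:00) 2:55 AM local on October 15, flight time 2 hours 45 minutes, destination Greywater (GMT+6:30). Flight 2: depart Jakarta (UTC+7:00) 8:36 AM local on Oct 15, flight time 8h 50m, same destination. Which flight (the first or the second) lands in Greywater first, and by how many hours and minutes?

the first, by 46 minutes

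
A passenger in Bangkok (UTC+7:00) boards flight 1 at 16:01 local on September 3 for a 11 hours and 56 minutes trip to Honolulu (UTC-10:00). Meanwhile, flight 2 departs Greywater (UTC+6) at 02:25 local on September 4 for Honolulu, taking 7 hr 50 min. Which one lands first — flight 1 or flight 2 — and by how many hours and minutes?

Flight 1 in UTC: 16:01 − 7:00 = 09:01 on Sep 3.
+11 hours 56 minutes → arrive 20:57 UTC on Sep 3.
Flight 2 in UTC: 02:25 − 6:00 = 20:25 on Sep 3.
+7 hours and 50 minutes → arrive 04:15 UTC on Sep 4.
Flight 1 lands earlier by 7 hours 18 minutes.

the first, by 7 hours 18 minutes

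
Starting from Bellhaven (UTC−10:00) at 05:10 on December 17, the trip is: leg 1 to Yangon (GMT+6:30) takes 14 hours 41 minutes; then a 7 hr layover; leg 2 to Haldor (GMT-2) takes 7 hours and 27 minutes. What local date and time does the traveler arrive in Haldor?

18:18 on Dec 18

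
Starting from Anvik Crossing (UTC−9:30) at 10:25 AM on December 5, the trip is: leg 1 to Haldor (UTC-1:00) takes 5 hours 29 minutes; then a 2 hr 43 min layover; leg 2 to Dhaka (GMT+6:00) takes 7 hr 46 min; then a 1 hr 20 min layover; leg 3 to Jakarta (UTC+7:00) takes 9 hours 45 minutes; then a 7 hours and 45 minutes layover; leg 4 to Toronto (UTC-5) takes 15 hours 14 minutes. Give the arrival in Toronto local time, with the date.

4:57 PM on December 7

Convert departure to UTC: 10:25 AM + 9:30 = 7:55 PM UTC on Dec 5.
Add 5 hours and 29 minutes leg 1 → 1:24 AM UTC (Dec 6).
Add 2 hours and 43 minutes layover in Haldor → 4:07 AM UTC.
Add 7 hours and 46 minutes leg 2 → 11:53 AM UTC.
Add 1 hour and 20 minutes layover in Dhaka → 1:13 PM UTC.
Add 9 hours 45 minutes leg 3 → 10:58 PM UTC.
Add 7 hours 45 minutes layover in Jakarta → 6:43 AM UTC (Dec 7).
Add 15 hours and 14 minutes leg 4 → 9:57 PM UTC.
Toronto is UTC−5:00, so local arrival = 9:57 PM − 5:00 = 4:57 PM on Dec 7.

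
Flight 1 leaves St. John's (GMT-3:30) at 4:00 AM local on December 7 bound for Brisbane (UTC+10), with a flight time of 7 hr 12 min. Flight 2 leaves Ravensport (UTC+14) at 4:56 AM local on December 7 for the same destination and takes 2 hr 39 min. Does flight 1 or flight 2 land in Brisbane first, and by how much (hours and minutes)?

the second, by 21 hours 7 minutes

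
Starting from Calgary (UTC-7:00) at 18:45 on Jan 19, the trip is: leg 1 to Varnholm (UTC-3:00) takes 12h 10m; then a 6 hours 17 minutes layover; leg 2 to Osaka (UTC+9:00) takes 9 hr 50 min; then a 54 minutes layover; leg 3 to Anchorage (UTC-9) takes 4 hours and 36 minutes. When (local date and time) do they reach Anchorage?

Convert departure to UTC: 18:45 + 7:00 = 01:45 UTC on Jan 20.
Add 12 hours and 10 minutes leg 1 → 13:55 UTC.
Add 6 hours 17 minutes layover in Varnholm → 20:12 UTC.
Add 9 hours 50 minutes leg 2 → 06:02 UTC (Jan 21).
Add 54 minutes layover in Osaka → 06:56 UTC.
Add 4 hours and 36 minutes leg 3 → 11:32 UTC.
Anchorage is UTC−9:00, so local arrival = 11:32 − 9:00 = 02:32 on Jan 21.

02:32 on January 21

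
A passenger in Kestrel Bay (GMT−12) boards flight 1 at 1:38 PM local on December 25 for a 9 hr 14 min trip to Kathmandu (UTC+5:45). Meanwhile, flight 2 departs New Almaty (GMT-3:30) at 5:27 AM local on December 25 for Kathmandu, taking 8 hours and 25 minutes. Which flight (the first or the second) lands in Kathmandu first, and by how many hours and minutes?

the second, by 17 hours 30 minutes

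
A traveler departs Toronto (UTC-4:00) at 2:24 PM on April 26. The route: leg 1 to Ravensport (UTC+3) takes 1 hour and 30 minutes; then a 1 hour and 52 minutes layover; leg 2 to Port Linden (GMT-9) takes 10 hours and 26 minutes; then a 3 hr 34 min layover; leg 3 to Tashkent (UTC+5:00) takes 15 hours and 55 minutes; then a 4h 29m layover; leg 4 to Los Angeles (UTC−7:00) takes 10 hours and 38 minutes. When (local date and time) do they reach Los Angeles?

Convert departure to UTC: 2:24 PM + 4:00 = 6:24 PM UTC on Apr 26.
Add 1 hour and 30 minutes leg 1 → 7:54 PM UTC.
Add 1 hour and 52 minutes layover in Ravensport → 9:46 PM UTC.
Add 10 hours 26 minutes leg 2 → 8:12 AM UTC (Apr 27).
Add 3 hours and 34 minutes layover in Port Linden → 11:46 AM UTC.
Add 15 hours and 55 minutes leg 3 → 3:41 AM UTC (Apr 28).
Add 4 hours 29 minutes layover in Tashkent → 8:10 AM UTC.
Add 10 hours 38 minutes leg 4 → 6:48 PM UTC.
Los Angeles is UTC−7:00, so local arrival = 6:48 PM − 7:00 = 11:48 AM on Apr 28.

11:48 AM on Apr 28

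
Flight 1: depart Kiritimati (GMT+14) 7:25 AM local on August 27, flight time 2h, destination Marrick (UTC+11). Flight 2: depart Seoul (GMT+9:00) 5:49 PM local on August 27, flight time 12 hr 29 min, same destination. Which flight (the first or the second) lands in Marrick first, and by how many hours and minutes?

Flight 1 in UTC: 7:25 AM − 14:00 = 5:25 PM on Aug 26.
+2 hours → arrive 7:25 PM UTC on Aug 26.
Flight 2 in UTC: 5:49 PM − 9:00 = 8:49 AM on Aug 27.
+12 hours 29 minutes → arrive 9:18 PM UTC on Aug 27.
Flight 1 lands earlier by 25 hours 53 minutes.

the first, by 25 hours 53 minutes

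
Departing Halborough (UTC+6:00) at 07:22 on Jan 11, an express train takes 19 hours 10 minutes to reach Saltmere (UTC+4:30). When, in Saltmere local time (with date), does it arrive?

Convert departure to UTC: 07:22 − 6:00 = 01:22 UTC on Jan 11.
Add 19 hours 10 minutes travel time → 20:32 UTC.
Saltmere is UTC+4:30, so local arrival = 20:32 + 4:30 = 01:02 on Jan 12.

01:02 on Jan 12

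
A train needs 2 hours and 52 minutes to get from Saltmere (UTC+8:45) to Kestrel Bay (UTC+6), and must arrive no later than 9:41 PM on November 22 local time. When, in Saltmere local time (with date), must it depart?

Target arrival in UTC: 9:41 PM − 6:00 = 3:41 PM on Nov 22.
Subtract 2 hours and 52 minutes → departure 12:49 PM UTC on Nov 22.
Saltmere is UTC+8:45: 12:49 PM + 8:45 = 9:34 PM on Nov 22.

9:34 PM on November 22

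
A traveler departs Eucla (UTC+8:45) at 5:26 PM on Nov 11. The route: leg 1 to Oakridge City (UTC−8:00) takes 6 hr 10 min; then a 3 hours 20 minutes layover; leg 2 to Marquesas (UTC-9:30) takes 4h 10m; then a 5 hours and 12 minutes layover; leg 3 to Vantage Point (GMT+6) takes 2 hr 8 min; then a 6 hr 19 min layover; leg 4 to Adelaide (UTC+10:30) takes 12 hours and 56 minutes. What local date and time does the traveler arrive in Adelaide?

11:26 AM on Nov 13

Convert departure to UTC: 5:26 PM − 8:45 = 8:41 AM UTC on Nov 11.
Add 6 hours and 10 minutes leg 1 → 2:51 PM UTC.
Add 3 hours 20 minutes layover in Oakridge City → 6:11 PM UTC.
Add 4 hours 10 minutes leg 2 → 10:21 PM UTC.
Add 5 hours 12 minutes layover in Marquesas → 3:33 AM UTC (Nov 12).
Add 2 hours and 8 minutes leg 3 → 5:41 AM UTC.
Add 6 hours and 19 minutes layover in Vantage Point → 12:00 PM UTC.
Add 12 hours 56 minutes leg 4 → 12:56 AM UTC (Nov 13).
Adelaide is UTC+10:30, so local arrival = 12:56 AM + 10:30 = 11:26 AM on Nov 13.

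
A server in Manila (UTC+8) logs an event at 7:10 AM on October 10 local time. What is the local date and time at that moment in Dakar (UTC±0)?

11:10 PM on October 9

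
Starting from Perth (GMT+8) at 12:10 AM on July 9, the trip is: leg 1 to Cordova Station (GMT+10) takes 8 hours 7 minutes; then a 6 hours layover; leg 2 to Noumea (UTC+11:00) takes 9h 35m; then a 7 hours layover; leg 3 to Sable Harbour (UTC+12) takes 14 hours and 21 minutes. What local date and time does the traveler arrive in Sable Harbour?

1:13 AM on July 11

Convert departure to UTC: 12:10 AM − 8:00 = 4:10 PM UTC on Jul 8.
Add 8 hours 7 minutes leg 1 → 12:17 AM UTC (Jul 9).
Add 6 hours layover in Cordova Station → 6:17 AM UTC.
Add 9 hours 35 minutes leg 2 → 3:52 PM UTC.
Add 7 hours layover in Noumea → 10:52 PM UTC.
Add 14 hours 21 minutes leg 3 → 1:13 PM UTC (Jul 10).
Sable Harbour is UTC+12:00, so local arrival = 1:13 PM + 12:00 = 1:13 AM on Jul 11.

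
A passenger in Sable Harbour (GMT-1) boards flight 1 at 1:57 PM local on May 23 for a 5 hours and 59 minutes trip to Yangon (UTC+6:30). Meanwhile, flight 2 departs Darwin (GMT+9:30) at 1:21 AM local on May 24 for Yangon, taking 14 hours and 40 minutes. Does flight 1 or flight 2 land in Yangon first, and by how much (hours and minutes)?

Flight 1 in UTC: 1:57 PM + 1:00 = 2:57 PM on May 23.
+5 hours 59 minutes → arrive 8:56 PM UTC on May 23.
Flight 2 in UTC: 1:21 AM − 9:30 = 3:51 PM on May 23.
+14 hours 40 minutes → arrive 6:31 AM UTC on May 24.
Flight 1 lands earlier by 9 hours 35 minutes.

the first, by 9 hours 35 minutes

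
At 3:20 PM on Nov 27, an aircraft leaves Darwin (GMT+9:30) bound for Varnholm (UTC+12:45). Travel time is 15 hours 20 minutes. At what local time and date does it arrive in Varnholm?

Convert departure to UTC: 3:20 PM − 9:30 = 5:50 AM UTC on Nov 27.
Add 15 hours and 20 minutes travel time → 9:10 PM UTC.
Varnholm is UTC+12:45, so local arrival = 9:10 PM + 12:45 = 9:55 AM on Nov 28.

9:55 AM on Nov 28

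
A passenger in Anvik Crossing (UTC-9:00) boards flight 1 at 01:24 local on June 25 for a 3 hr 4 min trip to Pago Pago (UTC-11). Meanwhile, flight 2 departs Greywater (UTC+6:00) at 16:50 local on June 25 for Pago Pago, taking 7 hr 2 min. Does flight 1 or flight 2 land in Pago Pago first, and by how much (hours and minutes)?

Flight 1 in UTC: 01:24 + 9:00 = 10:24 on Jun 25.
+3 hours 4 minutes → arrive 13:28 UTC on Jun 25.
Flight 2 in UTC: 16:50 − 6:00 = 10:50 on Jun 25.
+7 hours and 2 minutes → arrive 17:52 UTC on Jun 25.
Flight 1 lands earlier by 4 hours 24 minutes.

the first, by 4 hours 24 minutes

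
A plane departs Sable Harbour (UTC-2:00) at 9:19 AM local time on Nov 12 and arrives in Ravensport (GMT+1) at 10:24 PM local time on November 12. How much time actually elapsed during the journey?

Departure in UTC: 9:19 AM + 2:00 = 11:19 AM on Nov 12.
Arrival in UTC: 10:24 PM − 1:00 = 9:24 PM on Nov 12.
Elapsed = 9:24 PM − 11:19 AM = 10 hours 5 minutes.

10 hours 5 minutes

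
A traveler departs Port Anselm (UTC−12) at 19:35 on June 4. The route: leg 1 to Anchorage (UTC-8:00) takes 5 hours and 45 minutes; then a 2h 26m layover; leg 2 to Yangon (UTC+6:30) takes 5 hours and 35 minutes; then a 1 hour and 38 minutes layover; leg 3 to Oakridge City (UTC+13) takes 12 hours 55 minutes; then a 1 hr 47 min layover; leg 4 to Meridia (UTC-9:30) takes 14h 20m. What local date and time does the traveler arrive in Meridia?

18:31 on June 6

Convert departure to UTC: 19:35 + 12:00 = 07:35 UTC on Jun 5.
Add 5 hours and 45 minutes leg 1 → 13:20 UTC.
Add 2 hours and 26 minutes layover in Anchorage → 15:46 UTC.
Add 5 hours 35 minutes leg 2 → 21:21 UTC.
Add 1 hour and 38 minutes layover in Yangon → 22:59 UTC.
Add 12 hours and 55 minutes leg 3 → 11:54 UTC (Jun 6).
Add 1 hour and 47 minutes layover in Oakridge City → 13:41 UTC.
Add 14 hours 20 minutes leg 4 → 04:01 UTC (Jun 7).
Meridia is UTC−9:30, so local arrival = 04:01 − 9:30 = 18:31 on Jun 6.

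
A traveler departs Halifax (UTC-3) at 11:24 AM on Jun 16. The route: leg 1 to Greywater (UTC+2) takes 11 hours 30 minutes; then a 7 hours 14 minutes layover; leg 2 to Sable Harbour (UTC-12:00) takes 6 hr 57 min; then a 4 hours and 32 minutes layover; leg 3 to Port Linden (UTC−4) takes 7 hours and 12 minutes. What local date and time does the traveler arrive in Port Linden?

11:49 PM on Jun 17

Convert departure to UTC: 11:24 AM + 3:00 = 2:24 PM UTC on Jun 16.
Add 11 hours 30 minutes leg 1 → 1:54 AM UTC (Jun 17).
Add 7 hours 14 minutes layover in Greywater → 9:08 AM UTC.
Add 6 hours and 57 minutes leg 2 → 4:05 PM UTC.
Add 4 hours and 32 minutes layover in Sable Harbour → 8:37 PM UTC.
Add 7 hours and 12 minutes leg 3 → 3:49 AM UTC (Jun 18).
Port Linden is UTC−4:00, so local arrival = 3:49 AM − 4:00 = 11:49 PM on Jun 17.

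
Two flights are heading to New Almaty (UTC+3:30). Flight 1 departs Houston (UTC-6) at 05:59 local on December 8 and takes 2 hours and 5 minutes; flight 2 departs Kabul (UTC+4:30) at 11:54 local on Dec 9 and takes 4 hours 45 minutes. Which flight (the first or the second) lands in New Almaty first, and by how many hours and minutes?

Flight 1 in UTC: 05:59 + 6:00 = 11:59 on Dec 8.
+2 hours and 5 minutes → arrive 14:04 UTC on Dec 8.
Flight 2 in UTC: 11:54 − 4:30 = 07:24 on Dec 9.
+4 hours 45 minutes → arrive 12:09 UTC on Dec 9.
Flight 1 lands earlier by 22 hours 5 minutes.

the first, by 22 hours 5 minutes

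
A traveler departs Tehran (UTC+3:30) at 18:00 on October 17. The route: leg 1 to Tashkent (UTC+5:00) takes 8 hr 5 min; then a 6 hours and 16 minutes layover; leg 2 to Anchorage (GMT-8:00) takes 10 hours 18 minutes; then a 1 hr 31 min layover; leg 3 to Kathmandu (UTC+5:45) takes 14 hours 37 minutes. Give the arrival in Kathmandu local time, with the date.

13:02 on Oct 19

Convert departure to UTC: 18:00 − 3:30 = 14:30 UTC on Oct 17.
Add 8 hours and 5 minutes leg 1 → 22:35 UTC.
Add 6 hours and 16 minutes layover in Tashkent → 04:51 UTC (Oct 18).
Add 10 hours and 18 minutes leg 2 → 15:09 UTC.
Add 1 hour 31 minutes layover in Anchorage → 16:40 UTC.
Add 14 hours and 37 minutes leg 3 → 07:17 UTC (Oct 19).
Kathmandu is UTC+5:45, so local arrival = 07:17 + 5:45 = 13:02 on Oct 19.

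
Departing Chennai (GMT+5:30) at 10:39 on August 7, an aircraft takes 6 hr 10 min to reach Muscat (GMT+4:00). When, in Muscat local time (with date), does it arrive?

15:19 on August 7

Convert departure to UTC: 10:39 − 5:30 = 05:09 UTC on Aug 7.
Add 6 hours 10 minutes travel time → 11:19 UTC.
Muscat is UTC+4:00, so local arrival = 11:19 + 4:00 = 15:19 on Aug 7.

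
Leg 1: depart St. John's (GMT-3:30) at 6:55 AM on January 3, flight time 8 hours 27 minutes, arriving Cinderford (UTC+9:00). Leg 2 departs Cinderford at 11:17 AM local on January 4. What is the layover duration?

7 hours 25 minutes

Convert departure to UTC: 6:55 AM + 3:30 = 10:25 AM UTC on Jan 3.
Add 8 hours 27 minutes flight time → 6:52 PM UTC.
Cinderford is UTC+9:00, so local arrival = 6:52 PM + 9:00 = 3:52 AM on Jan 4.
Layover = 11:17 AM − 3:52 AM = 7 hours 25 minutes.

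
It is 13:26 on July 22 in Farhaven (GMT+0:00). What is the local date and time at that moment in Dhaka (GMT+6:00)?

Farhaven is UTC+0 so that is 13:26 UTC.
Dhaka is UTC+6:00: 13:26 + 6:00 = 19:26 on Jul 22.

19:26 on July 22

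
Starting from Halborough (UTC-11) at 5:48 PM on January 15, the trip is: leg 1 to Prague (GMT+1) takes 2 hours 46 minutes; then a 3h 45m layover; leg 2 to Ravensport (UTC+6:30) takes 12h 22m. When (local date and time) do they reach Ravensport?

Convert departure to UTC: 5:48 PM + 11:00 = 4:48 AM UTC on Jan 16.
Add 2 hours and 46 minutes leg 1 → 7:34 AM UTC.
Add 3 hours 45 minutes layover in Prague → 11:19 AM UTC.
Add 12 hours 22 minutes leg 2 → 11:41 PM UTC.
Ravensport is UTC+6:30, so local arrival = 11:41 PM + 6:30 = 6:11 AM on Jan 17.

6:11 AM on January 17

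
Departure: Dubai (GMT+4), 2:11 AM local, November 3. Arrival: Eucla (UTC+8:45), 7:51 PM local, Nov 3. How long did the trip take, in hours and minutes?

Departure in UTC: 2:11 AM − 4:00 = 10:11 PM on Nov 2.
Arrival in UTC: 7:51 PM − 8:45 = 11:06 AM on Nov 3.
Elapsed = 11:06 AM − 10:11 PM (+1 day) = 12 hours 55 minutes.

12 hours 55 minutes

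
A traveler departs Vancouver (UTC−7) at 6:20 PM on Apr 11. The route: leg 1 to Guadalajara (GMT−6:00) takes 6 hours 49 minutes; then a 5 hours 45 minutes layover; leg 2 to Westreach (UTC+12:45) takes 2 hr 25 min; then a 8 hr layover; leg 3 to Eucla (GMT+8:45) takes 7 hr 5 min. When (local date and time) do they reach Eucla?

4:09 PM on Apr 13

Convert departure to UTC: 6:20 PM + 7:00 = 1:20 AM UTC on Apr 12.
Add 6 hours 49 minutes leg 1 → 8:09 AM UTC.
Add 5 hours and 45 minutes layover in Guadalajara → 1:54 PM UTC.
Add 2 hours and 25 minutes leg 2 → 4:19 PM UTC.
Add 8 hours layover in Westreach → 12:19 AM UTC (Apr 13).
Add 7 hours 5 minutes leg 3 → 7:24 AM UTC.
Eucla is UTC+8:45, so local arrival = 7:24 AM + 8:45 = 4:09 PM on Apr 13.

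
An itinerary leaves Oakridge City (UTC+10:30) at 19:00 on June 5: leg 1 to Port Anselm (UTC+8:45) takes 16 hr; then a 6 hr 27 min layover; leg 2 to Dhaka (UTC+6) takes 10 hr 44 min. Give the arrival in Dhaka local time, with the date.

23:41 on Jun 6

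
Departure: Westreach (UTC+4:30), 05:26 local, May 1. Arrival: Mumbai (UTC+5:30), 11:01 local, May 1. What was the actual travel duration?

Departure in UTC: 05:26 − 4:30 = 00:56 on May 1.
Arrival in UTC: 11:01 − 5:30 = 05:31 on May 1.
Elapsed = 05:31 − 00:56 = 4 hours 35 minutes.

4 hours 35 minutes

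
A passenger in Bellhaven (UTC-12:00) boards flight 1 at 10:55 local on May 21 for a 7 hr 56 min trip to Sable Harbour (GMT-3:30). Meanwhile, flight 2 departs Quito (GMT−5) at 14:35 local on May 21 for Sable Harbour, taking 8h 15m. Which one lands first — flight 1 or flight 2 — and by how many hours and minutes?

Flight 1 in UTC: 10:55 + 12:00 = 22:55 on May 21.
+7 hours and 56 minutes → arrive 06:51 UTC on May 22.
Flight 2 in UTC: 14:35 + 5:00 = 19:35 on May 21.
+8 hours and 15 minutes → arrive 03:50 UTC on May 22.
Flight 2 lands earlier by 3 hours 1 minute.

the second, by 3 hours 1 minute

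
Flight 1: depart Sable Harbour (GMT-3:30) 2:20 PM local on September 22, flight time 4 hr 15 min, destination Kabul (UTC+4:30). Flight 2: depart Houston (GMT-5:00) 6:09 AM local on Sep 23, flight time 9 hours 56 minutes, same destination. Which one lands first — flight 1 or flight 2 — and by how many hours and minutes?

Flight 1 in UTC: 2:20 PM + 3:30 = 5:50 PM on Sep 22.
+4 hours 15 minutes → arrive 10:05 PM UTC on Sep 22.
Flight 2 in UTC: 6:09 AM + 5:00 = 11:09 AM on Sep 23.
+9 hours and 56 minutes → arrive 9:05 PM UTC on Sep 23.
Flight 1 lands earlier by 23 hours.

the first, by 23 hours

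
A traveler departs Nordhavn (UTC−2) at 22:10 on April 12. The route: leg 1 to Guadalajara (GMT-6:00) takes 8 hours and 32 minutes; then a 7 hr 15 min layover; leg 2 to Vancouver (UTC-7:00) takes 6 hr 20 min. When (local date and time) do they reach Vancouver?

15:17 on April 13

Convert departure to UTC: 22:10 + 2:00 = 00:10 UTC on Apr 13.
Add 8 hours and 32 minutes leg 1 → 08:42 UTC.
Add 7 hours and 15 minutes layover in Guadalajara → 15:57 UTC.
Add 6 hours 20 minutes leg 2 → 22:17 UTC.
Vancouver is UTC−7:00, so local arrival = 22:17 − 7:00 = 15:17 on Apr 13.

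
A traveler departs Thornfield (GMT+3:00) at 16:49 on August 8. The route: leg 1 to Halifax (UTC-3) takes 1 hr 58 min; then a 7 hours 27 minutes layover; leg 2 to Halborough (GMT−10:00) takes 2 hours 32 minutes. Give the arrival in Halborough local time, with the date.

Convert departure to UTC: 16:49 − 3:00 = 13:49 UTC on Aug 8.
Add 1 hour 58 minutes leg 1 → 15:47 UTC.
Add 7 hours 27 minutes layover in Halifax → 23:14 UTC.
Add 2 hours 32 minutes leg 2 → 01:46 UTC (Aug 9).
Halborough is UTC−10:00, so local arrival = 01:46 − 10:00 = 15:46 on Aug 8.

15:46 on August 8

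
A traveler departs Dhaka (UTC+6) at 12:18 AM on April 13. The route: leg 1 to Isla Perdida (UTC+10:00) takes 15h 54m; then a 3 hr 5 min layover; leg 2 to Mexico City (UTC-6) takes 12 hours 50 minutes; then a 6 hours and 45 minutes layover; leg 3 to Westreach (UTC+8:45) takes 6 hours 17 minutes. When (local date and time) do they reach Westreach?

11:54 PM on Apr 14

Convert departure to UTC: 12:18 AM − 6:00 = 6:18 PM UTC on Apr 12.
Add 15 hours 54 minutes leg 1 → 10:12 AM UTC (Apr 13).
Add 3 hours and 5 minutes layover in Isla Perdida → 1:17 PM UTC.
Add 12 hours and 50 minutes leg 2 → 2:07 AM UTC (Apr 14).
Add 6 hours and 45 minutes layover in Mexico City → 8:52 AM UTC.
Add 6 hours and 17 minutes leg 3 → 3:09 PM UTC.
Westreach is UTC+8:45, so local arrival = 3:09 PM + 8:45 = 11:54 PM on Apr 14.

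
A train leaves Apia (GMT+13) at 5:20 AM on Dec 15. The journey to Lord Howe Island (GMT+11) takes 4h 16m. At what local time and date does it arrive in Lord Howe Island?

Convert departure to UTC: 5:20 AM − 13:00 = 4:20 PM UTC on Dec 14.
Add 4 hours 16 minutes travel time → 8:36 PM UTC.
Lord Howe Island is UTC+11:00, so local arrival = 8:36 PM + 11:00 = 7:36 AM on Dec 15.

7:36 AM on December 15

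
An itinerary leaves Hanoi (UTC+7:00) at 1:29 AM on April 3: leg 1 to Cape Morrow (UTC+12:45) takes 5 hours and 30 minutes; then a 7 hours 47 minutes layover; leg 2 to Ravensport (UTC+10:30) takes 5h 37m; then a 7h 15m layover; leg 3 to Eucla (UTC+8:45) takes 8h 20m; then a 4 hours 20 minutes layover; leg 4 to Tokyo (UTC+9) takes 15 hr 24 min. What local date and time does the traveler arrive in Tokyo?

9:42 AM on April 5

Convert departure to UTC: 1:29 AM − 7:00 = 6:29 PM UTC on Apr 2.
Add 5 hours and 30 minutes leg 1 → 11:59 PM UTC.
Add 7 hours and 47 minutes layover in Cape Morrow → 7:46 AM UTC (Apr 3).
Add 5 hours 37 minutes leg 2 → 1:23 PM UTC.
Add 7 hours 15 minutes layover in Ravensport → 8:38 PM UTC.
Add 8 hours 20 minutes leg 3 → 4:58 AM UTC (Apr 4).
Add 4 hours and 20 minutes layover in Eucla → 9:18 AM UTC.
Add 15 hours 24 minutes leg 4 → 12:42 AM UTC (Apr 5).
Tokyo is UTC+9:00, so local arrival = 12:42 AM + 9:00 = 9:42 AM on Apr 5.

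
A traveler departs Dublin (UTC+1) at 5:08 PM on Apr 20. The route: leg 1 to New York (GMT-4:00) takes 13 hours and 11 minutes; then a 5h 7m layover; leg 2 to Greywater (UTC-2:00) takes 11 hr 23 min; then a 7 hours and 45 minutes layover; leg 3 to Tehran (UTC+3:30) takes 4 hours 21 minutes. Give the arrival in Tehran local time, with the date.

Convert departure to UTC: 5:08 PM − 1:00 = 4:08 PM UTC on Apr 20.
Add 13 hours and 11 minutes leg 1 → 5:19 AM UTC (Apr 21).
Add 5 hours and 7 minutes layover in New York → 10:26 AM UTC.
Add 11 hours and 23 minutes leg 2 → 9:49 PM UTC.
Add 7 hours 45 minutes layover in Greywater → 5:34 AM UTC (Apr 22).
Add 4 hours and 21 minutes leg 3 → 9:55 AM UTC.
Tehran is UTC+3:30, so local arrival = 9:55 AM + 3:30 = 1:25 PM on Apr 22.

1:25 PM on April 22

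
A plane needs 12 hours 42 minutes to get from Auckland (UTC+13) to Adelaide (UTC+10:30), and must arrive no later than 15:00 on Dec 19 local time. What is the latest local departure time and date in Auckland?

Target arrival in UTC: 15:00 − 10:30 = 04:30 on Dec 19.
Subtract 12 hours 42 minutes → departure 15:48 UTC on Dec 18.
Auckland is UTC+13:00: 15:48 + 13:00 = 04:48 on Dec 19.

04:48 on December 19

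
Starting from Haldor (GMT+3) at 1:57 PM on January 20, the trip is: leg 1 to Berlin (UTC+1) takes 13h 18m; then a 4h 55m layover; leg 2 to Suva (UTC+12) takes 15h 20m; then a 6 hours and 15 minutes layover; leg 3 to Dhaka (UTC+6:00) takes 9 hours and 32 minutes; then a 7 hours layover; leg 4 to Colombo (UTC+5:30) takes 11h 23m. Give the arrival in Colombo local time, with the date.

Convert departure to UTC: 1:57 PM − 3:00 = 10:57 AM UTC on Jan 20.
Add 13 hours and 18 minutes leg 1 → 12:15 AM UTC (Jan 21).
Add 4 hours and 55 minutes layover in Berlin → 5:10 AM UTC.
Add 15 hours 20 minutes leg 2 → 8:30 PM UTC.
Add 6 hours 15 minutes layover in Suva → 2:45 AM UTC (Jan 22).
Add 9 hours 32 minutes leg 3 → 12:17 PM UTC.
Add 7 hours layover in Dhaka → 7:17 PM UTC.
Add 11 hours and 23 minutes leg 4 → 6:40 AM UTC (Jan 23).
Colombo is UTC+5:30, so local arrival = 6:40 AM + 5:30 = 12:10 PM on Jan 23.

12:10 PM on January 23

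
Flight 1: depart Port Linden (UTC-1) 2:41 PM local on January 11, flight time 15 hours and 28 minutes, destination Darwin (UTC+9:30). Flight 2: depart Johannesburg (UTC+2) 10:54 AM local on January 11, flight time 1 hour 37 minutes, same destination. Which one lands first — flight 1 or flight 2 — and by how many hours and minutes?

the second, by 20 hours 38 minutes

Flight 1 in UTC: 2:41 PM + 1:00 = 3:41 PM on Jan 11.
+15 hours 28 minutes → arrive 7:09 AM UTC on Jan 12.
Flight 2 in UTC: 10:54 AM − 2:00 = 8:54 AM on Jan 11.
+1 hour and 37 minutes → arrive 10:31 AM UTC on Jan 11.
Flight 2 lands earlier by 20 hours 38 minutes.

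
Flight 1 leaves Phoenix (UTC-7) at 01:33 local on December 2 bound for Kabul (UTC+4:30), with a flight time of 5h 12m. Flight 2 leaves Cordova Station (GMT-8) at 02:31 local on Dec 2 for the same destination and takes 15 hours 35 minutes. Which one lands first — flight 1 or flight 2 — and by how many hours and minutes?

the first, by 12 hours 21 minutes

Flight 1 in UTC: 01:33 + 7:00 = 08:33 on Dec 2.
+5 hours 12 minutes → arrive 13:45 UTC on Dec 2.
Flight 2 in UTC: 02:31 + 8:00 = 10:31 on Dec 2.
+15 hours and 35 minutes → arrive 02:06 UTC on Dec 3.
Flight 1 lands earlier by 12 hours 21 minutes.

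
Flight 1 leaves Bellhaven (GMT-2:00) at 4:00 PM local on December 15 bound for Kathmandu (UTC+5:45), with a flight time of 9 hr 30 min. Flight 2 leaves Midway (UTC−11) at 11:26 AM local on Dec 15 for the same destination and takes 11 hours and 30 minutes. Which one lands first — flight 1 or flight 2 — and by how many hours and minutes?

Flight 1 in UTC: 4:00 PM + 2:00 = 6:00 PM on Dec 15.
+9 hours 30 minutes → arrive 3:30 AM UTC on Dec 16.
Flight 2 in UTC: 11:26 AM + 11:00 = 10:26 PM on Dec 15.
+11 hours and 30 minutes → arrive 9:56 AM UTC on Dec 16.
Flight 1 lands earlier by 6 hours 26 minutes.

the first, by 6 hours 26 minutes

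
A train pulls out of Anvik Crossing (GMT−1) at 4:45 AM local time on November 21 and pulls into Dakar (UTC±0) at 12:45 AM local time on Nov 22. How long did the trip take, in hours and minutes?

Departure in UTC: 4:45 AM + 1:00 = 5:45 AM on Nov 21.
Arrival is already UTC: 12:45 AM on Nov 22.
Elapsed = 12:45 AM − 5:45 AM (+1 day) = 19 hours.

19 hours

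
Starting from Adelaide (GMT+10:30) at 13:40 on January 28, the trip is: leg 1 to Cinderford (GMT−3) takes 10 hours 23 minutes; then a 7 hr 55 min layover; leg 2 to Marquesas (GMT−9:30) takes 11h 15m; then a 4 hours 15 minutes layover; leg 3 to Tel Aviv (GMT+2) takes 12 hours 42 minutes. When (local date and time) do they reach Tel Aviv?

Convert departure to UTC: 13:40 − 10:30 = 03:10 UTC on Jan 28.
Add 10 hours 23 minutes leg 1 → 13:33 UTC.
Add 7 hours 55 minutes layover in Cinderford → 21:28 UTC.
Add 11 hours 15 minutes leg 2 → 08:43 UTC (Jan 29).
Add 4 hours and 15 minutes layover in Marquesas → 12:58 UTC.
Add 12 hours 42 minutes leg 3 → 01:40 UTC (Jan 30).
Tel Aviv is UTC+2:00, so local arrival = 01:40 + 2:00 = 03:40 on Jan 30.

03:40 on Jan 30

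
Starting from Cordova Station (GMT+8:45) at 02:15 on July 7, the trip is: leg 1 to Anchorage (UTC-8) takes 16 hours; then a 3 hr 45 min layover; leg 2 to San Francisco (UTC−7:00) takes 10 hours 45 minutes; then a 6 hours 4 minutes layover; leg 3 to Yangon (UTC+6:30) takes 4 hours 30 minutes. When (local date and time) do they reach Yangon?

17:04 on July 8

Convert departure to UTC: 02:15 − 8:45 = 17:30 UTC on Jul 6.
Add 16 hours leg 1 → 09:30 UTC (Jul 7).
Add 3 hours and 45 minutes layover in Anchorage → 13:15 UTC.
Add 10 hours 45 minutes leg 2 → 00:00 UTC (Jul 8).
Add 6 hours 4 minutes layover in San Francisco → 06:04 UTC.
Add 4 hours 30 minutes leg 3 → 10:34 UTC.
Yangon is UTC+6:30, so local arrival = 10:34 + 6:30 = 17:04 on Jul 8.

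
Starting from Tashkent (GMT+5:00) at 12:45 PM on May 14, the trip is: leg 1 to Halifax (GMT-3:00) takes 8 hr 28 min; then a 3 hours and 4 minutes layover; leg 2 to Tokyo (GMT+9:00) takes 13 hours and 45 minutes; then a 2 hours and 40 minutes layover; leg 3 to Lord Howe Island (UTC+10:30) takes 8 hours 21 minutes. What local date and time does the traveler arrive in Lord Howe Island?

6:33 AM on May 16

Convert departure to UTC: 12:45 PM − 5:00 = 7:45 AM UTC on May 14.
Add 8 hours and 28 minutes leg 1 → 4:13 PM UTC.
Add 3 hours and 4 minutes layover in Halifax → 7:17 PM UTC.
Add 13 hours 45 minutes leg 2 → 9:02 AM UTC (May 15).
Add 2 hours 40 minutes layover in Tokyo → 11:42 AM UTC.
Add 8 hours 21 minutes leg 3 → 8:03 PM UTC.
Lord Howe Island is UTC+10:30, so local arrival = 8:03 PM + 10:30 = 6:33 AM on May 16.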